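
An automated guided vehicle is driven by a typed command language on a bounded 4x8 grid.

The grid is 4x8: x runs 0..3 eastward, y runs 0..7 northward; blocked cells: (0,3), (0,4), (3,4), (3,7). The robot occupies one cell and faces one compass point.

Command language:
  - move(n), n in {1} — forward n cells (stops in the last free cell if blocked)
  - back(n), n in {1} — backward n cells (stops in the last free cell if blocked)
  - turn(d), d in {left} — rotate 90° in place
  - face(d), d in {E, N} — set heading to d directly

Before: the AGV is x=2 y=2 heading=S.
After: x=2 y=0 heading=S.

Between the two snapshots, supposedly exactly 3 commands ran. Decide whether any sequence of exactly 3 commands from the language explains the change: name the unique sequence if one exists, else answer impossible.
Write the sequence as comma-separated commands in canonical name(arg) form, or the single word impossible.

move(1), move(1), move(1)

key: still facing S at the end — nothing in the sequence rotates
begin: x=2 y=2 heading=S
step 1 (move(1)): x=2 y=1 heading=S
step 2 (move(1)): x=2 y=0 heading=S
step 3 (move(1)): x=2 y=0 heading=S
uniquely the one of 125 3-step routes that fits.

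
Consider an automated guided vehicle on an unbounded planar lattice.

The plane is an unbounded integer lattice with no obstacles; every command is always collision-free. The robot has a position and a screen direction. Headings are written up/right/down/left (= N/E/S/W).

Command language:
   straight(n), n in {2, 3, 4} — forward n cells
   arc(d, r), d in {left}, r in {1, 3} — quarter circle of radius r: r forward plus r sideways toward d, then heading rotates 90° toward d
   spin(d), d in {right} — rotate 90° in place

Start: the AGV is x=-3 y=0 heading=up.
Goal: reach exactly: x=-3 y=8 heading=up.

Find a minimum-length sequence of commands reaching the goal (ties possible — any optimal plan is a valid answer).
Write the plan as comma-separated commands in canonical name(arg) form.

begin: x=-3 y=0 heading=up
step 1 (straight(4)): x=-3 y=4 heading=up
step 2 (straight(4)): x=-3 y=8 heading=up
minimal: 2 command(s), checked below 2.

straight(4), straight(4)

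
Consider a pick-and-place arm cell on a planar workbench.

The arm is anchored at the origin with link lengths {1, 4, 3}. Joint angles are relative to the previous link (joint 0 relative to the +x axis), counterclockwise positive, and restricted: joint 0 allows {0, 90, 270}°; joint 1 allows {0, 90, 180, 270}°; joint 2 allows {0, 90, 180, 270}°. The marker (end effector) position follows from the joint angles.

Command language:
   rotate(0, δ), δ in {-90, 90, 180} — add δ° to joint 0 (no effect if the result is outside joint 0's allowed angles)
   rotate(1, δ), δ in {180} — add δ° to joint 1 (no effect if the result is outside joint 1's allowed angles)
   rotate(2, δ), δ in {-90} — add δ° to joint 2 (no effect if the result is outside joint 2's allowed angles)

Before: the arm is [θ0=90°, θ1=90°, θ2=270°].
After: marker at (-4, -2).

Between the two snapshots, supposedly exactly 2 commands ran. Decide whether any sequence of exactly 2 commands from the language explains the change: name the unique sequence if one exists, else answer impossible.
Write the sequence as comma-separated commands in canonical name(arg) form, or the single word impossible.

rotate(2, -90), rotate(2, -90)

start: [θ0=90°, θ1=90°, θ2=270°]
[1] after rotate(2, -90): [θ0=90°, θ1=90°, θ2=180°]
[2] after rotate(2, -90): [θ0=90°, θ1=90°, θ2=90°]
uniquely the one of 25 2-step routes that fits.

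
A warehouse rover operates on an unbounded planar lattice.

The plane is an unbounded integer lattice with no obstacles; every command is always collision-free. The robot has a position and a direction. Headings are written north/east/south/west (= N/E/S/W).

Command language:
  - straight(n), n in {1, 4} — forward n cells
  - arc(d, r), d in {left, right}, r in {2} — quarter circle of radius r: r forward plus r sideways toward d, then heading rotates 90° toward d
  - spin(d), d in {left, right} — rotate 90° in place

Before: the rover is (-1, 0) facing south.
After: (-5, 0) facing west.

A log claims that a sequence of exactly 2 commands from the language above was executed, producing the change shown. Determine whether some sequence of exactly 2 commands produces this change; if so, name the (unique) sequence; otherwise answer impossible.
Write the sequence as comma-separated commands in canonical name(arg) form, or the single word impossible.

spin(right), straight(4)

key: running straight(4) before spin(right) would end elsewhere — order is forced
initial: (-1, 0) facing south
step 1 (spin(right)): (-1, 0) facing west
step 2 (straight(4)): (-5, 0) facing west
no other 2-command option fits: unique.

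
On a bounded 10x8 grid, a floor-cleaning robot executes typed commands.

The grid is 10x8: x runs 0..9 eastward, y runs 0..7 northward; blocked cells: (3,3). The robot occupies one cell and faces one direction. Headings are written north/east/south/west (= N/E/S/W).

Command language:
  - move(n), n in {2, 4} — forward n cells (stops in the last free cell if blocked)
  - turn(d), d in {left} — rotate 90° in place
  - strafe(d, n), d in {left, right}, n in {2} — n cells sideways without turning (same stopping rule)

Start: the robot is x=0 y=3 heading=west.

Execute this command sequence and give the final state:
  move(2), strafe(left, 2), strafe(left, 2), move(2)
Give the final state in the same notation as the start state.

initial: x=0 y=3 heading=west
1. move(2) → x=0 y=3 heading=west
2. strafe(left, 2) → x=0 y=1 heading=west
3. strafe(left, 2) → x=0 y=0 heading=west
4. move(2) → x=0 y=0 heading=west

x=0 y=0 heading=west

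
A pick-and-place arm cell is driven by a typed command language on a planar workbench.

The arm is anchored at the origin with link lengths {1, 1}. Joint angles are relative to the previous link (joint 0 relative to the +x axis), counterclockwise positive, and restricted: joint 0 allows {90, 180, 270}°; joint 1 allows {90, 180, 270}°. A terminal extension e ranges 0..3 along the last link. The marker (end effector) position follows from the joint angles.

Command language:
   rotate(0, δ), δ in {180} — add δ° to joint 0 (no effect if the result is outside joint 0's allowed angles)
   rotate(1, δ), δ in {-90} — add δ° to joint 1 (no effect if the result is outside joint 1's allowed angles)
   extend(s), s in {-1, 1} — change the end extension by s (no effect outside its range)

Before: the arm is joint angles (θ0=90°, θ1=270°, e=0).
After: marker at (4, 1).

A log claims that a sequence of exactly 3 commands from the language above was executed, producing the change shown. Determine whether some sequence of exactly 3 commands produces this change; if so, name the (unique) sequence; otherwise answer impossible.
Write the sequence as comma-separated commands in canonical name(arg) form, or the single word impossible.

initial: joint angles (θ0=90°, θ1=270°, e=0)
t=1 extend(1) ⇒ joint angles (θ0=90°, θ1=270°, e=1)
t=2 extend(1) ⇒ joint angles (θ0=90°, θ1=270°, e=2)
t=3 extend(1) ⇒ joint angles (θ0=90°, θ1=270°, e=3)
uniquely the one of 64 3-step routes that fits.

extend(1), extend(1), extend(1)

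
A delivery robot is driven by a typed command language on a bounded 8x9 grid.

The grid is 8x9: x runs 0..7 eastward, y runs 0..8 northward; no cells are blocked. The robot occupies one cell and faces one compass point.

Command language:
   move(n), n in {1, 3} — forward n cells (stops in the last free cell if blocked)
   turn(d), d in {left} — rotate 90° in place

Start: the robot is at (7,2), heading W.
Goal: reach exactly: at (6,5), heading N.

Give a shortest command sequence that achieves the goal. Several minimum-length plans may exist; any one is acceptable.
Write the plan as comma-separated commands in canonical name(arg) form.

move(1), turn(left), turn(left), turn(left), move(3)

t0: at (7,2), heading W
[1] after move(1): at (6,2), heading W
[2] after turn(left): at (6,2), heading S
[3] after turn(left): at (6,2), heading E
[4] after turn(left): at (6,2), heading N
[5] after move(3): at (6,5), heading N
no 4-step plan works, so 5 is optimal.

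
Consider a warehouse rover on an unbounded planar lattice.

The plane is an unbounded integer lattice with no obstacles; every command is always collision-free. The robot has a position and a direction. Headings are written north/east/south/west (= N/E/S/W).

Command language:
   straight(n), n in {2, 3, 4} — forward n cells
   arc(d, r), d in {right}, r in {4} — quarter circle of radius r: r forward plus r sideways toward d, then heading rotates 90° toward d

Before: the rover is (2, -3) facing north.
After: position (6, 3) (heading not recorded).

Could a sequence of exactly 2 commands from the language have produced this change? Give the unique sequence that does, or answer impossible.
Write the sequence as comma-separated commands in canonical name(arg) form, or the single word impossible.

straight(2), arc(right, 4)

key: order matters: swapping straight(2) and arc(right, 4) lands elsewhere
start: (2, -3) facing north
t=1 straight(2) ⇒ (2, -1) facing north
t=2 arc(right, 4) ⇒ (6, 3) facing east
no other 2-command option fits: unique.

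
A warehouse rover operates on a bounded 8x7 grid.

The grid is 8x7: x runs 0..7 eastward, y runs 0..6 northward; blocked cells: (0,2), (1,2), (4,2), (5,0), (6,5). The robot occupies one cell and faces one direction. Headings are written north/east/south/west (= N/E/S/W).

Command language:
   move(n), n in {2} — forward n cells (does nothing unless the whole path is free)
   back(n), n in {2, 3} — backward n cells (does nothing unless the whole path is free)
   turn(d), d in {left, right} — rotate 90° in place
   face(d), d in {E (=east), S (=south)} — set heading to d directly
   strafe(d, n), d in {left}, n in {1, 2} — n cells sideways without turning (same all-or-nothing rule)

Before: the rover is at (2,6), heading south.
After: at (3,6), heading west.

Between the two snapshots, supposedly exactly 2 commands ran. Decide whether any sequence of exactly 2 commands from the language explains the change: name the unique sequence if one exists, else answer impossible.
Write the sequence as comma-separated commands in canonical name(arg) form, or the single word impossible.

strafe(left, 1), turn(right)

key: order matters: swapping strafe(left, 1) and turn(right) lands elsewhere
from: at (2,6), heading south
t=1 strafe(left, 1) ⇒ at (3,6), heading south
t=2 turn(right) ⇒ at (3,6), heading west
no other 2-command option fits: unique.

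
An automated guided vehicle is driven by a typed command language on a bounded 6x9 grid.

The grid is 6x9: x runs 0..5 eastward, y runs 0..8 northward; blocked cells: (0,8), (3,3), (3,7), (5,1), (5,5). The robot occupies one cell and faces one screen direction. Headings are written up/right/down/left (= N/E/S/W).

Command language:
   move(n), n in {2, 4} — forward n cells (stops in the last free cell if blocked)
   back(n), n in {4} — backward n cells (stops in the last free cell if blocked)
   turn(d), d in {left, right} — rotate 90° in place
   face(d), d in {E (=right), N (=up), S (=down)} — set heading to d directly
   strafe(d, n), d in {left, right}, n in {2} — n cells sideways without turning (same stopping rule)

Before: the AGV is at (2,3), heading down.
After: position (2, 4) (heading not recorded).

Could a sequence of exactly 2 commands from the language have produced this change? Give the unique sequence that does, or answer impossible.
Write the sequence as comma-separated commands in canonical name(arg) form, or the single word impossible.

move(4), back(4)

key: move(4) runs into the grid edge before its full distance
t0: at (2,3), heading down
step 1 (move(4)): at (2,0), heading down
step 2 (back(4)): at (2,4), heading down
uniquely the one of 100 2-step routes that fits.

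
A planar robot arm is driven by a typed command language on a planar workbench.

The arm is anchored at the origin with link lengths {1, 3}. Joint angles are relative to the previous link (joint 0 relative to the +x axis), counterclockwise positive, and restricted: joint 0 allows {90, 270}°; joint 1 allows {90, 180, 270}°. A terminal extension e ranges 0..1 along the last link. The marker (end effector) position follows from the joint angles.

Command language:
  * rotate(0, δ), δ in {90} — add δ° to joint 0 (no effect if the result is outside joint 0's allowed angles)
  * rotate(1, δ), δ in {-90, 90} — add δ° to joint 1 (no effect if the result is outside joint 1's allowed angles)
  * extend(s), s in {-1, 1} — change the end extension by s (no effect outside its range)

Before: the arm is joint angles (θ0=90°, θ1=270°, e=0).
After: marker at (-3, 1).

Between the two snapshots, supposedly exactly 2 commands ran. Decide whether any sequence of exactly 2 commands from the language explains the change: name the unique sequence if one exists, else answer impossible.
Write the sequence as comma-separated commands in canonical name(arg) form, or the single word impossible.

rotate(1, -90), rotate(1, -90)

t0: joint angles (θ0=90°, θ1=270°, e=0)
[1] after rotate(1, -90): joint angles (θ0=90°, θ1=180°, e=0)
[2] after rotate(1, -90): joint angles (θ0=90°, θ1=90°, e=0)
all 25 alternatives checked — unique.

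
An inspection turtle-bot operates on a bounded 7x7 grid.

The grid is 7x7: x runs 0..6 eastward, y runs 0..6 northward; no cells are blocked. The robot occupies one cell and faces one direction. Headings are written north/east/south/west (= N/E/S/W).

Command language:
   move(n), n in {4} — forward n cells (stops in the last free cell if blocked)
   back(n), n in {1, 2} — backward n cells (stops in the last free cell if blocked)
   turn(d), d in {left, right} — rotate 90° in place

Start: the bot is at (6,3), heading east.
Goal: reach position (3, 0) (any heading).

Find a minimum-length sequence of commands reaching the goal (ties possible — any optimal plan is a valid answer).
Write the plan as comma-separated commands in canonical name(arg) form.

back(1), back(2), turn(right), move(4)

from: at (6,3), heading east
[1] after back(1): at (5,3), heading east
[2] after back(2): at (3,3), heading east
[3] after turn(right): at (3,3), heading south
[4] after move(4): at (3,0), heading south
no 3-step plan works, so 4 is optimal.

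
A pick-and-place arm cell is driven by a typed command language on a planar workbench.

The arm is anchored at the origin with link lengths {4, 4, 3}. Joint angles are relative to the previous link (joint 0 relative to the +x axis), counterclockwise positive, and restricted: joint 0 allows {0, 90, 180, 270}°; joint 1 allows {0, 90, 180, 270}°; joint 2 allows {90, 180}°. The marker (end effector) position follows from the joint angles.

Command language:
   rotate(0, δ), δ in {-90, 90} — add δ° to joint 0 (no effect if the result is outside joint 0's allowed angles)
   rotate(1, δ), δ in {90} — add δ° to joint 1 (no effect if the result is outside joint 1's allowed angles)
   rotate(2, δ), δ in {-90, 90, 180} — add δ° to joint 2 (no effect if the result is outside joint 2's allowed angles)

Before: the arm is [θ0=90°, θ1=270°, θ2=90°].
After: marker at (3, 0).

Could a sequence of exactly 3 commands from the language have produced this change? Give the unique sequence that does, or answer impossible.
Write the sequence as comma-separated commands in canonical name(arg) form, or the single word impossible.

rotate(1, 90), rotate(1, 90), rotate(1, 90)

begin: [θ0=90°, θ1=270°, θ2=90°]
step 1 (rotate(1, 90)): [θ0=90°, θ1=0°, θ2=90°]
step 2 (rotate(1, 90)): [θ0=90°, θ1=90°, θ2=90°]
step 3 (rotate(1, 90)): [θ0=90°, θ1=180°, θ2=90°]
no rival 3-sequence matches.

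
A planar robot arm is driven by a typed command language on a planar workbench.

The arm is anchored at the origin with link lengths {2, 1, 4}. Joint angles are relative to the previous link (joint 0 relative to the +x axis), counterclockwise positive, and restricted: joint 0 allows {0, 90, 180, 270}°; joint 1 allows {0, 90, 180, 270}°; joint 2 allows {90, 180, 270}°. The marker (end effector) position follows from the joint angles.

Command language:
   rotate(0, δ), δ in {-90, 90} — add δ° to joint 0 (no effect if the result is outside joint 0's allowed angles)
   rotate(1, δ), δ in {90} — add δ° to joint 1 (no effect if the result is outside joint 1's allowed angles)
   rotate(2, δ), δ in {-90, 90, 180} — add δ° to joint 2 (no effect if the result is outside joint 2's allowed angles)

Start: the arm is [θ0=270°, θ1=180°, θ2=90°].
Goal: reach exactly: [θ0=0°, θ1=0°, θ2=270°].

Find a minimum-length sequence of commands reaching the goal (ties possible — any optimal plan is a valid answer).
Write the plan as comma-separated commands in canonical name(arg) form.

begin: [θ0=270°, θ1=180°, θ2=90°]
[1] after rotate(1, 90): [θ0=270°, θ1=270°, θ2=90°]
[2] after rotate(1, 90): [θ0=270°, θ1=0°, θ2=90°]
[3] after rotate(0, 90): [θ0=0°, θ1=0°, θ2=90°]
[4] after rotate(2, 180): [θ0=0°, θ1=0°, θ2=270°]
no 3-step plan works, so 4 is optimal.

rotate(1, 90), rotate(1, 90), rotate(0, 90), rotate(2, 180)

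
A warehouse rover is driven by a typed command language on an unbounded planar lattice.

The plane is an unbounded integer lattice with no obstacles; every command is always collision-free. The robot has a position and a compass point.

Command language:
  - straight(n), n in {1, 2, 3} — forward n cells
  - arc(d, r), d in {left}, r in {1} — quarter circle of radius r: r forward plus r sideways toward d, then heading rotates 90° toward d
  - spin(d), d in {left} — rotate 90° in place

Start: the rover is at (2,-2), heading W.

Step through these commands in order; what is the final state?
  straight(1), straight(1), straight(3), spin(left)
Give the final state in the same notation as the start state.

begin: at (2,-2), heading W
[1] after straight(1): at (1,-2), heading W
[2] after straight(1): at (0,-2), heading W
[3] after straight(3): at (-3,-2), heading W
[4] after spin(left): at (-3,-2), heading S

at (-3,-2), heading S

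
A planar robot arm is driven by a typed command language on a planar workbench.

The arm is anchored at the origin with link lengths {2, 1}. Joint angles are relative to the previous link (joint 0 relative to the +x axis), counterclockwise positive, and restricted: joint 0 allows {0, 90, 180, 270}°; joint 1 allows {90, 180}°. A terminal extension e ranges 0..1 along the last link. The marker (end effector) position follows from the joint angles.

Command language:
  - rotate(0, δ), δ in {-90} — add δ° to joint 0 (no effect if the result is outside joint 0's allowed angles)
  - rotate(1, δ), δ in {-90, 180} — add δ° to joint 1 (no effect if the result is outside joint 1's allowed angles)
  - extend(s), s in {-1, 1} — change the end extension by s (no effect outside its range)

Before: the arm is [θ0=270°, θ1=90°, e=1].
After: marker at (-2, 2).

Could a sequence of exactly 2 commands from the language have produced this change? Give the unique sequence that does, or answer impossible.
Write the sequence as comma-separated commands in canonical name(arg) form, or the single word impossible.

rotate(0, -90), rotate(0, -90)

t0: [θ0=270°, θ1=90°, e=1]
step 1 (rotate(0, -90)): [θ0=180°, θ1=90°, e=1]
step 2 (rotate(0, -90)): [θ0=90°, θ1=90°, e=1]
uniquely the one of 25 2-step routes that fits.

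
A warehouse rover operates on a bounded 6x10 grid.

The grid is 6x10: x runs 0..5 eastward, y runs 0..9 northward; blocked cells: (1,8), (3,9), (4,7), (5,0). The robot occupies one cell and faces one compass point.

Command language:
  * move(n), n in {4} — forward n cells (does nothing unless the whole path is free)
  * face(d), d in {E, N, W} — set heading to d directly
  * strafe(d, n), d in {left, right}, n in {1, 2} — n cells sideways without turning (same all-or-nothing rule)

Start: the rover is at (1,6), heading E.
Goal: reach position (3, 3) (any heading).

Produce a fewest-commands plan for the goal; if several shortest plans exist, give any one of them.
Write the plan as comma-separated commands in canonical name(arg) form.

strafe(right, 1), strafe(right, 2), face(N), strafe(right, 2)

t0: at (1,6), heading E
step 1 (strafe(right, 1)): at (1,5), heading E
step 2 (strafe(right, 2)): at (1,3), heading E
step 3 (face(N)): at (1,3), heading N
step 4 (strafe(right, 2)): at (3,3), heading N
no 3-step plan works, so 4 is optimal.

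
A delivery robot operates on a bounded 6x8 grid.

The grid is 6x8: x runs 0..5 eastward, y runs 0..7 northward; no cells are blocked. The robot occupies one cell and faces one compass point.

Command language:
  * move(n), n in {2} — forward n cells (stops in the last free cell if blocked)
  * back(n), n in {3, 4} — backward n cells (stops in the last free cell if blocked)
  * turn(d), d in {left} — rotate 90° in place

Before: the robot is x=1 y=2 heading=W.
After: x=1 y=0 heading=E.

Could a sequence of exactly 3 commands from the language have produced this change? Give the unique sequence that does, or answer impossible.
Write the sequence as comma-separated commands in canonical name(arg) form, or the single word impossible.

turn(left), move(2), turn(left)

key: cell and facing (now E) both changed — the 3 commands mix motion and turning
from: x=1 y=2 heading=W
t=1 turn(left) ⇒ x=1 y=2 heading=S
t=2 move(2) ⇒ x=1 y=0 heading=S
t=3 turn(left) ⇒ x=1 y=0 heading=E
no other 3-command option fits: unique.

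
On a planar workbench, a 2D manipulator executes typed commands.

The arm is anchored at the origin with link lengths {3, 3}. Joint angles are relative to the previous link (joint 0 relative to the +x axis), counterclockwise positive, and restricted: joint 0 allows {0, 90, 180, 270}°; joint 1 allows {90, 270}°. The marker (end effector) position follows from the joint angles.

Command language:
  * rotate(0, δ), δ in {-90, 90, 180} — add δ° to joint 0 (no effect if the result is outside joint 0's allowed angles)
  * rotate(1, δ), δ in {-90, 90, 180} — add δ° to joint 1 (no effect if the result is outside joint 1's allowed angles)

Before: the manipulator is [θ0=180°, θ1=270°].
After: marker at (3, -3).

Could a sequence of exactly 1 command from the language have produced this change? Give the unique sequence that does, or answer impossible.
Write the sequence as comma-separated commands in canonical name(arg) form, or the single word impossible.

begin: [θ0=180°, θ1=270°]
1. rotate(0, 180) → [θ0=0°, θ1=270°]
all 6 alternatives checked — unique.

rotate(0, 180)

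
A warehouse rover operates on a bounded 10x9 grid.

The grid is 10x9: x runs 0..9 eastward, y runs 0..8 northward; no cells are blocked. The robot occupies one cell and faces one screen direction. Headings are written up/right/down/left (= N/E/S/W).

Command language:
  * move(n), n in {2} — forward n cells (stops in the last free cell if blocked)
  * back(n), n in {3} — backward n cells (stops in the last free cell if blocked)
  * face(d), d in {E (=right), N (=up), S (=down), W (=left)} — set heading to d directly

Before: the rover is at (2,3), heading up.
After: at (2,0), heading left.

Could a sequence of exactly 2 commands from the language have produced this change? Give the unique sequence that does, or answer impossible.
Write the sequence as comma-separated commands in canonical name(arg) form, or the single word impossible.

key: order matters: swapping back(3) and face(W) lands elsewhere
from: at (2,3), heading up
1. back(3) → at (2,0), heading up
2. face(W) → at (2,0), heading left
uniquely the one of 36 2-step routes that fits.

back(3), face(W)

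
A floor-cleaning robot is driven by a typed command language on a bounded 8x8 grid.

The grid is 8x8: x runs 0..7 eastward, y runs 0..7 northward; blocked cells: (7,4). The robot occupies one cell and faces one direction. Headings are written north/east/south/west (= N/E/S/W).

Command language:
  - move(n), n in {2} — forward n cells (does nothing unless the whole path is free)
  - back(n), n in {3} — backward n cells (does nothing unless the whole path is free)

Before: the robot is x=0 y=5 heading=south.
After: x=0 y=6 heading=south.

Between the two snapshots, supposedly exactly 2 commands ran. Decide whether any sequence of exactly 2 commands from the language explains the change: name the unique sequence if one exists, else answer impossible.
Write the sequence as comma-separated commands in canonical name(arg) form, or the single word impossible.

move(2), back(3)

key: order matters: swapping move(2) and back(3) lands elsewhere
initial: x=0 y=5 heading=south
[1] after move(2): x=0 y=3 heading=south
[2] after back(3): x=0 y=6 heading=south
all 4 alternatives checked — unique.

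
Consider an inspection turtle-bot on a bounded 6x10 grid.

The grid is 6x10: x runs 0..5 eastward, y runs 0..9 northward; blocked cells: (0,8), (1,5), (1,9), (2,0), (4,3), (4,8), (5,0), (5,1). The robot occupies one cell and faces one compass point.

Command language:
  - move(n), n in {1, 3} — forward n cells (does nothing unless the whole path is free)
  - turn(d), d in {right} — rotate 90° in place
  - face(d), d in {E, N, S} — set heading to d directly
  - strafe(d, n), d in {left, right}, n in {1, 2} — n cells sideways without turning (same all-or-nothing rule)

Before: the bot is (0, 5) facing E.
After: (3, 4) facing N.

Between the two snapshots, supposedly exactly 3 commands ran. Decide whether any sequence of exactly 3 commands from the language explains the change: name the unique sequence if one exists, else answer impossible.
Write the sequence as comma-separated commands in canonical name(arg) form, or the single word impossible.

strafe(right, 1), move(3), face(N)

key: position moved to (3,4) AND the heading swung to N — translation plus rotation needed
start: (0, 5) facing E
1. strafe(right, 1) → (0, 4) facing E
2. move(3) → (3, 4) facing E
3. face(N) → (3, 4) facing N
no other 3-command option fits: unique.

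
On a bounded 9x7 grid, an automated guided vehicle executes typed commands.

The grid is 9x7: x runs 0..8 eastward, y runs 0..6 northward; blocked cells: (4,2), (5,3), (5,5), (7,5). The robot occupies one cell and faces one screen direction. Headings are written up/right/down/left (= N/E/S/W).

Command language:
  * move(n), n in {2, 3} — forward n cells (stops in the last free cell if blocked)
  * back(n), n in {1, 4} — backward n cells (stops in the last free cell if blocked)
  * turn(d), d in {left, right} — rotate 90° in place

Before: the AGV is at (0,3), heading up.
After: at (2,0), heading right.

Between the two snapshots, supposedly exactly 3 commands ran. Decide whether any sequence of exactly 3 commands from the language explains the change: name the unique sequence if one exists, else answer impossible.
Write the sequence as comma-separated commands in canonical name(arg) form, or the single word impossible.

back(4), turn(right), move(2)

key: back(4) runs into the grid edge before its full distance
from: at (0,3), heading up
step 1 (back(4)): at (0,0), heading up
step 2 (turn(right)): at (0,0), heading right
step 3 (move(2)): at (2,0), heading right
uniquely the one of 216 3-step routes that fits.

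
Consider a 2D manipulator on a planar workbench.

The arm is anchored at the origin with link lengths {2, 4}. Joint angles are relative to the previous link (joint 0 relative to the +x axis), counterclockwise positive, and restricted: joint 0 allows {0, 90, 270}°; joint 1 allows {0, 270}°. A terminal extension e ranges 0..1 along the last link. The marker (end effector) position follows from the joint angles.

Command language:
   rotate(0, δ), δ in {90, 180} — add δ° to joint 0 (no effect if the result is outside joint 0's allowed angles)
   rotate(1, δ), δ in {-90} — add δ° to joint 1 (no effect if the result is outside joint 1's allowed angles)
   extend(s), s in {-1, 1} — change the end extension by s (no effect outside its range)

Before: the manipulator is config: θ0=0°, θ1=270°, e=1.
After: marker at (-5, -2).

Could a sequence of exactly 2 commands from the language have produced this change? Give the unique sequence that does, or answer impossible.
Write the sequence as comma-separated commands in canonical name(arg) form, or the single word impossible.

key: order matters: swapping rotate(0, 90) and rotate(0, 180) lands elsewhere
t0: config: θ0=0°, θ1=270°, e=1
1. rotate(0, 90) → config: θ0=90°, θ1=270°, e=1
2. rotate(0, 180) → config: θ0=270°, θ1=270°, e=1
no other 2-command option fits: unique.

rotate(0, 90), rotate(0, 180)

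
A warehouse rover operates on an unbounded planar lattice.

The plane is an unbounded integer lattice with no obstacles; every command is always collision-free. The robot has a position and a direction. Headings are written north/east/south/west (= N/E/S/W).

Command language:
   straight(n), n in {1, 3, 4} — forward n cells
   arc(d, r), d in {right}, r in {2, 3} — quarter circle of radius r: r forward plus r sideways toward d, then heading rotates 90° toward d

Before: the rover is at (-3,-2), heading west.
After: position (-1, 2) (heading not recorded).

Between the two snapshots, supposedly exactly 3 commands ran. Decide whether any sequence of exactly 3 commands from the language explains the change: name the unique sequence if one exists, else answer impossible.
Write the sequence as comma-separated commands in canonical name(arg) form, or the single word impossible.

key: running arc(right, 2) before arc(right, 3) would end elsewhere — order is forced
start: at (-3,-2), heading west
step 1 (arc(right, 3)): at (-6,1), heading north
step 2 (arc(right, 3)): at (-3,4), heading east
step 3 (arc(right, 2)): at (-1,2), heading south
no other 3-command option fits: unique.

arc(right, 3), arc(right, 3), arc(right, 2)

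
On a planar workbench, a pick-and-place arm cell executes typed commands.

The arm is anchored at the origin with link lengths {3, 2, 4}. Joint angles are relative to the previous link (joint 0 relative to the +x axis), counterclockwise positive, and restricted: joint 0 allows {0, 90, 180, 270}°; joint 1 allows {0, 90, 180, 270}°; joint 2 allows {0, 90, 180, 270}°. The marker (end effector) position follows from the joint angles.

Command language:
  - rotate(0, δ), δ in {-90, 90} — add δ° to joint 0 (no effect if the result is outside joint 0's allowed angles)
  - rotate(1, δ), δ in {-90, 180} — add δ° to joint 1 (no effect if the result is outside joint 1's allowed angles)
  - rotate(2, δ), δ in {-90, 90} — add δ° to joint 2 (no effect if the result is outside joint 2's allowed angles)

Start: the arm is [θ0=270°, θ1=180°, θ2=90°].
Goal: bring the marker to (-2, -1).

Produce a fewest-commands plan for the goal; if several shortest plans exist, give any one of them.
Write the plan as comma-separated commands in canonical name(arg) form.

rotate(0, -90), rotate(0, -90), rotate(1, -90)

begin: [θ0=270°, θ1=180°, θ2=90°]
1. rotate(0, -90) → [θ0=180°, θ1=180°, θ2=90°]
2. rotate(0, -90) → [θ0=90°, θ1=180°, θ2=90°]
3. rotate(1, -90) → [θ0=90°, θ1=90°, θ2=90°]
minimal: 3 command(s), checked below 3.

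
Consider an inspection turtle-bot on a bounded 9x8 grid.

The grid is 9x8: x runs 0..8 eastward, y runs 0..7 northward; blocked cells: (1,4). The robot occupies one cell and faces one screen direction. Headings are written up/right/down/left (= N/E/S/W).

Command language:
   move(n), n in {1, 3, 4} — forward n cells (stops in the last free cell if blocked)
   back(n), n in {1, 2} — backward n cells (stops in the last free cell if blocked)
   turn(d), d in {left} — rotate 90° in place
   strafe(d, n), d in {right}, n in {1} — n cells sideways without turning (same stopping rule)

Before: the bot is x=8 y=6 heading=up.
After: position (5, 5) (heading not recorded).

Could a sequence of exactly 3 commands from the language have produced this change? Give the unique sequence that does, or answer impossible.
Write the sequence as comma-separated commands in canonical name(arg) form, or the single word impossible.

back(1), turn(left), move(3)

key: running move(3) before back(1) would end elsewhere — order is forced
begin: x=8 y=6 heading=up
step 1 (back(1)): x=8 y=5 heading=up
step 2 (turn(left)): x=8 y=5 heading=left
step 3 (move(3)): x=5 y=5 heading=left
uniquely the one of 343 3-step routes that fits.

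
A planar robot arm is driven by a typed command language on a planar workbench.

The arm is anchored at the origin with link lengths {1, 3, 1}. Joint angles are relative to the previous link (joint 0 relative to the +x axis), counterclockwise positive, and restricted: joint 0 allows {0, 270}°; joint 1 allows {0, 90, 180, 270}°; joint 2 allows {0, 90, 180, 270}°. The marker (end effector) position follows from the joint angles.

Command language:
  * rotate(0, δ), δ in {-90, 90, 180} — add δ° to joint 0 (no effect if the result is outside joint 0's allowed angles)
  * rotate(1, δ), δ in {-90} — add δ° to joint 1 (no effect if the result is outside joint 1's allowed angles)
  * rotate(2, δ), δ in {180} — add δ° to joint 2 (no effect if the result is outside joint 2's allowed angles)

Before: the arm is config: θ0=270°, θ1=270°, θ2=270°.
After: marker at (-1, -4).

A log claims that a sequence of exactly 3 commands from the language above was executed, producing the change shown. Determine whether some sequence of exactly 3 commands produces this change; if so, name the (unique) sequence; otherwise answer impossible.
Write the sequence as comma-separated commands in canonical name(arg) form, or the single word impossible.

start: config: θ0=270°, θ1=270°, θ2=270°
step 1 (rotate(1, -90)): config: θ0=270°, θ1=180°, θ2=270°
step 2 (rotate(1, -90)): config: θ0=270°, θ1=90°, θ2=270°
step 3 (rotate(1, -90)): config: θ0=270°, θ1=0°, θ2=270°
no other 3-command option fits: unique.

rotate(1, -90), rotate(1, -90), rotate(1, -90)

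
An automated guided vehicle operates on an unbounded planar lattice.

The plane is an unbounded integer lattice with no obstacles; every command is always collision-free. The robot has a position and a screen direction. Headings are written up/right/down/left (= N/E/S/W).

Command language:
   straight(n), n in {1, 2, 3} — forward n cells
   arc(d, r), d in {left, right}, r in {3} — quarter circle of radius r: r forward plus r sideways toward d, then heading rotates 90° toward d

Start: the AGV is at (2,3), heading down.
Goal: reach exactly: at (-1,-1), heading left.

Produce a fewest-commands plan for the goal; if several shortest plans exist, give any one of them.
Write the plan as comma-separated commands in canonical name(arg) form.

straight(1), arc(right, 3)

start: at (2,3), heading down
t=1 straight(1) ⇒ at (2,2), heading down
t=2 arc(right, 3) ⇒ at (-1,-1), heading left
no 1-step plan works, so 2 is optimal.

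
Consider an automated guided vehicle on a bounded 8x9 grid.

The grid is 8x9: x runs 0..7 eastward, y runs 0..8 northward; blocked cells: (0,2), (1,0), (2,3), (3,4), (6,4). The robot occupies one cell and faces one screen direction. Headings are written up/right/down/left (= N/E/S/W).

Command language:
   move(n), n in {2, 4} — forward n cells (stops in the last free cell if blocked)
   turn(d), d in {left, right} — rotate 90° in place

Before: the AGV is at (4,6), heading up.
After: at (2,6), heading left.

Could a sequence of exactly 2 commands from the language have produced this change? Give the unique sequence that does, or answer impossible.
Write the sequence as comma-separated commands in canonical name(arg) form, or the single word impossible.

key: order matters: swapping turn(left) and move(2) lands elsewhere
t0: at (4,6), heading up
1. turn(left) → at (4,6), heading left
2. move(2) → at (2,6), heading left
uniquely the one of 16 2-step routes that fits.

turn(left), move(2)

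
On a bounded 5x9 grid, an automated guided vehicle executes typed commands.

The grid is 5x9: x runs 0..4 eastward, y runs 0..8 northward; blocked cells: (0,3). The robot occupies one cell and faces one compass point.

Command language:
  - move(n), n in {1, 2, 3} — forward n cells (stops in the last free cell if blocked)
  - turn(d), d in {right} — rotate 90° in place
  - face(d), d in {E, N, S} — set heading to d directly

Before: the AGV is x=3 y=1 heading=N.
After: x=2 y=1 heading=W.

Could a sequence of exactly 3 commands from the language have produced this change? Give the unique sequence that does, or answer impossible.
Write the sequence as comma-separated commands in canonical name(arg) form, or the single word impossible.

key: running move(1) before face(S) would end elsewhere — order is forced
begin: x=3 y=1 heading=N
1. face(S) → x=3 y=1 heading=S
2. turn(right) → x=3 y=1 heading=W
3. move(1) → x=2 y=1 heading=W
no rival 3-sequence matches.

face(S), turn(right), move(1)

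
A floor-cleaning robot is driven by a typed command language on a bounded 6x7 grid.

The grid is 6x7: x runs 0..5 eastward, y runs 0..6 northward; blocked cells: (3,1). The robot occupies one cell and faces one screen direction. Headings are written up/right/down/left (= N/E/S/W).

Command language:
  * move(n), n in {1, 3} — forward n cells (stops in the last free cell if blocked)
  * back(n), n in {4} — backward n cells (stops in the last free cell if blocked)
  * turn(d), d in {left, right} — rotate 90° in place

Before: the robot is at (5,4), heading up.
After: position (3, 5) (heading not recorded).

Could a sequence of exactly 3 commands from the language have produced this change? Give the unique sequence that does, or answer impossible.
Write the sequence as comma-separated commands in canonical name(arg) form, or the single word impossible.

impossible

no 3-step route produces this change.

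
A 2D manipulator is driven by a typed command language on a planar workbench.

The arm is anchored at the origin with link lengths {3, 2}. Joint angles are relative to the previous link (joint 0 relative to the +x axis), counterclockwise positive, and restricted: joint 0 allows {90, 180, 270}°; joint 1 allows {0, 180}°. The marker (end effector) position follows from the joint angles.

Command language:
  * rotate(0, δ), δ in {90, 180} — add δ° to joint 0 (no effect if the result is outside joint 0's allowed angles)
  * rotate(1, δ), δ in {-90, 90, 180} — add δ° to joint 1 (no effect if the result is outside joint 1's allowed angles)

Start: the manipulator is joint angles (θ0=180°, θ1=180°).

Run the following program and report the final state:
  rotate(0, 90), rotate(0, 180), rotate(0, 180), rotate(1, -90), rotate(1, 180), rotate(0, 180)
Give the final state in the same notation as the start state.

joint angles (θ0=90°, θ1=0°)

begin: joint angles (θ0=180°, θ1=180°)
step 1 (rotate(0, 90)): joint angles (θ0=270°, θ1=180°)
step 2 (rotate(0, 180)): joint angles (θ0=90°, θ1=180°)
step 3 (rotate(0, 180)): joint angles (θ0=270°, θ1=180°)
step 4 (rotate(1, -90)): joint angles (θ0=270°, θ1=180°)
step 5 (rotate(1, 180)): joint angles (θ0=270°, θ1=0°)
step 6 (rotate(0, 180)): joint angles (θ0=90°, θ1=0°)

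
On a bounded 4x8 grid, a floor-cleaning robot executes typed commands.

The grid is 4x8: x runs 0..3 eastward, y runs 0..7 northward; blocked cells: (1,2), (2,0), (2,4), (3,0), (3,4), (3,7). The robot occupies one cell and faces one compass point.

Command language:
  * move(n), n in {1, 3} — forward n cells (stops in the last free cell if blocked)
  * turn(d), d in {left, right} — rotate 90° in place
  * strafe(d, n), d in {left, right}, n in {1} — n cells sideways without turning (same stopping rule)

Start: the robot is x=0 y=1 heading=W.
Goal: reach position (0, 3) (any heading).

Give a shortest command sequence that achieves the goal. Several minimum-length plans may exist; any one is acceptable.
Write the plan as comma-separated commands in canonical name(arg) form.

strafe(right, 1), strafe(right, 1)

begin: x=0 y=1 heading=W
t=1 strafe(right, 1) ⇒ x=0 y=2 heading=W
t=2 strafe(right, 1) ⇒ x=0 y=3 heading=W
minimal: 2 command(s), checked below 2.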